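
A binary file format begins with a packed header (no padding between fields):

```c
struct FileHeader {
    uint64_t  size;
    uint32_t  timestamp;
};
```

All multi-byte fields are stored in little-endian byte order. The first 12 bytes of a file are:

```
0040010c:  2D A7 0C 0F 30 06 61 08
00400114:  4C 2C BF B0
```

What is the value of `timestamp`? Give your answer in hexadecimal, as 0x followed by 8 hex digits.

0xB0BF2C4C

`timestamp` follows `size` (8 bytes), so it starts at byte offset 8 and occupies 4 bytes.
Bytes at offsets 8..11: 4C 2C BF B0.
Little-endian stores the least-significant byte at the lowest address.
Reassemble most-significant byte first: B0 BF 2C 4C → 0xB0BF2C4C.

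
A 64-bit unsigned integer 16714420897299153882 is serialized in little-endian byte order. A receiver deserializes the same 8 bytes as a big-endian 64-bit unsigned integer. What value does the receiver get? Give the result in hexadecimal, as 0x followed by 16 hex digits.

16714420897299153882 in 64-bit hexadecimal is 0xE7F58D3FD1E1C3DA.
Stored little-endian, the bytes at ascending addresses are DA C3 E1 D1 3F 8D F5 E7.
Read back as big-endian, the last byte is least significant, giving 0xDAC3E1D13F8DF5E7.

0xDAC3E1D13F8DF5E7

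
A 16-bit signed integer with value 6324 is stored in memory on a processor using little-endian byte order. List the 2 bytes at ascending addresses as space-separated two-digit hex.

6324 in hexadecimal, padded to 16 bits, is 0x18B4.
Split into bytes (most-significant first): 18 B4.
Little-endian stores the least-significant byte at the lowest address.
So at ascending addresses the bytes are B4 18.

B4 18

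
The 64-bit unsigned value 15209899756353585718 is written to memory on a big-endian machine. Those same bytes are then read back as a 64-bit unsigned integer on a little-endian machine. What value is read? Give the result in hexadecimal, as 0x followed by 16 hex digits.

15209899756353585718 in 64-bit hexadecimal is 0xD3146B3E2EC18236.
Stored big-endian, the bytes at ascending addresses are D3 14 6B 3E 2E C1 82 36.
Read back as little-endian, the first byte is least significant, giving 0x3682C12E3E6B14D3.

0x3682C12E3E6B14D3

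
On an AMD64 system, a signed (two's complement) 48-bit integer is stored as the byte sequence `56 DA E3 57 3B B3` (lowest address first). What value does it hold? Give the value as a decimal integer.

-84407517717930

In little-endian order the low byte comes first in memory.
Reassemble most-significant byte first: B3 3B 57 E3 DA 56 → 0xB33B57E3DA56.
Top bit is set, so as a signed 48-bit value this is 0xB33B57E3DA56 − 2^48 = -84407517717930.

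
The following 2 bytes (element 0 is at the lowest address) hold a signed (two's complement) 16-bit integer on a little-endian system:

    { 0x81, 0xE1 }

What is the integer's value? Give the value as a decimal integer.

-7807

Little-endian: lowest address holds the least-significant byte.
Reassemble most-significant byte first: E1 81 → 0xE181.
Top bit is set, so as a signed 16-bit value this is 0xE181 − 2^16 = -7807.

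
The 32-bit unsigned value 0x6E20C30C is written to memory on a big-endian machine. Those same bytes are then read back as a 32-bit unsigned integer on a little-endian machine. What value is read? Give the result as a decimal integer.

Stored big-endian, the bytes at ascending addresses are 6E 20 C3 0C.
Read back as little-endian, the first byte is least significant, giving 0x0CC3206E.
0x0CC3206E = 214114414.

214114414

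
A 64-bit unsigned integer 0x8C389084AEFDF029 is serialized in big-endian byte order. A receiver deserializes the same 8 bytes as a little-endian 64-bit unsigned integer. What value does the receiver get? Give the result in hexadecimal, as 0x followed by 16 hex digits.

0x29F0FDAE8490388C

Stored big-endian, the bytes at ascending addresses are 8C 38 90 84 AE FD F0 29.
Read back as little-endian, the first byte is least significant, giving 0x29F0FDAE8490388C.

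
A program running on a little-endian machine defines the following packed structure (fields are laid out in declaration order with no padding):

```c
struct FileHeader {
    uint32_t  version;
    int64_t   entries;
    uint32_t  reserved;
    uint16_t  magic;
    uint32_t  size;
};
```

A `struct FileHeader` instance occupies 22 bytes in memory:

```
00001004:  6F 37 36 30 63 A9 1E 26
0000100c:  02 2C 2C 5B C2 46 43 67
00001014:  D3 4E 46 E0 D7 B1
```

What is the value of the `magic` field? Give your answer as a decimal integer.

20179

`magic` follows `version` (4 B), `entries` (8 B), `reserved` (4 B), so it starts at offset 4 + 8 + 4 = 16 and occupies 2 bytes.
Bytes at offsets 16..17: D3 4E.
In little-endian order the low byte comes first in memory.
Reassemble most-significant byte first: 4E D3 → 0x4ED3.
0x4ED3 = 20179.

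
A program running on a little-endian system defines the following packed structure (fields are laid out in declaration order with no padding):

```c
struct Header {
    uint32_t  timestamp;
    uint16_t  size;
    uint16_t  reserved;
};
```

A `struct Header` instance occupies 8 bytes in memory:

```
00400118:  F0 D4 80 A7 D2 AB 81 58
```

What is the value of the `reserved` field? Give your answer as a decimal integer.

22657

`reserved` follows `timestamp` (4 B), `size` (2 B), so it starts at offset 4 + 2 = 6 and occupies 2 bytes.
Bytes at offsets 6..7: 81 58.
In little-endian order the low byte comes first in memory.
Reassemble most-significant byte first: 58 81 → 0x5881.
0x5881 = 22657.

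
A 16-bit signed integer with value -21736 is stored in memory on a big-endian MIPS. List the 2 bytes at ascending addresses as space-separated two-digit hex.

AB 18

Two's complement of -21736 in 16 bits: 21736 = 0x54E8; invert → 0xAB17; add 1 → 0xAB18.
Split into bytes (most-significant first): AB 18.
Big-endian: lowest address holds the most-significant byte.
So the memory order matches the most-significant-first order: AB 18.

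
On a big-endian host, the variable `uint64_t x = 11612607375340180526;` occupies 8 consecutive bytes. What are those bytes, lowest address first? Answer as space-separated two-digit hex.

11612607375340180526 in hexadecimal, padded to 64 bits, is 0xA12844E1B33B942E.
Split into bytes (most-significant first): A1 28 44 E1 B3 3B 94 2E.
Big-endian: lowest address holds the most-significant byte.
So the memory order matches the most-significant-first order: A1 28 44 E1 B3 3B 94 2E.

A1 28 44 E1 B3 3B 94 2E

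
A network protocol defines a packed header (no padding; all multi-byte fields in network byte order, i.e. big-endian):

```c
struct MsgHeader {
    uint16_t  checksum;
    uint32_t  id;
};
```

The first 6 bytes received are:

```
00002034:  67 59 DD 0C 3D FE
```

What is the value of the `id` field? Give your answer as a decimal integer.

3708567038

`id` follows `checksum` (2 bytes), so it starts at byte offset 2 and occupies 4 bytes.
Bytes at offsets 2..5: DD 0C 3D FE.
In big-endian order the high byte comes first in memory.
The bytes are already most-significant first: 0xDD0C3DFE.
0xDD0C3DFE = 3708567038.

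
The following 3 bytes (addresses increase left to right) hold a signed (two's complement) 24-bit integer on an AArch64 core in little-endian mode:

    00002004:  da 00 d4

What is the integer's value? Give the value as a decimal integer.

-2883366

Little-endian stores the least-significant byte at the lowest address.
Reassemble most-significant byte first: D4 00 DA → 0xD400DA.
Top bit is set, so as a signed 24-bit value this is 0xD400DA − 2^24 = -2883366.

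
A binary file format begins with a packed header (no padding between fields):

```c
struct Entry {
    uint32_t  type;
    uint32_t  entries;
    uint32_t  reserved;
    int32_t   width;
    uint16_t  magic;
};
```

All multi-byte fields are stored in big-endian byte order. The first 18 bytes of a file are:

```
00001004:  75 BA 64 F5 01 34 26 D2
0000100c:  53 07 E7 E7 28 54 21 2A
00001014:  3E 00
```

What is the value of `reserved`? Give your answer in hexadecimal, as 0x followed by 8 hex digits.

`reserved` follows `type` (4 B), `entries` (4 B), so it starts at offset 4 + 4 = 8 and occupies 4 bytes.
Bytes at offsets 8..11: 53 07 E7 E7.
In big-endian order the high byte comes first in memory.
The bytes are already most-significant first: 0x5307E7E7.

0x5307E7E7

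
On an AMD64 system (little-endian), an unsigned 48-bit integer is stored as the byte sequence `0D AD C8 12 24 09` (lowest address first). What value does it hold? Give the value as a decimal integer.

10050538614029

Little-endian: lowest address holds the least-significant byte.
Reassemble most-significant byte first: 09 24 12 C8 AD 0D → 0x092412C8AD0D.
0x092412C8AD0D = 10050538614029.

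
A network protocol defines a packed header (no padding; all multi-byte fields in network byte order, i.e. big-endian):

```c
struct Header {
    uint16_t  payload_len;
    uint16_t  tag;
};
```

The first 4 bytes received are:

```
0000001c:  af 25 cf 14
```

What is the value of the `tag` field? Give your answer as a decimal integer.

`tag` follows `payload_len` (2 bytes), so it starts at byte offset 2 and occupies 2 bytes.
Bytes at offsets 2..3: CF 14.
In big-endian order the high byte comes first in memory.
The bytes are already most-significant first: 0xCF14.
0xCF14 = 53012.

53012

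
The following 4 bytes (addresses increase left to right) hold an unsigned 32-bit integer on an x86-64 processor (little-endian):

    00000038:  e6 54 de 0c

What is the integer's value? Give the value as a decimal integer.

215897318

In little-endian order the low byte comes first in memory.
Reassemble most-significant byte first: 0C DE 54 E6 → 0x0CDE54E6.
0x0CDE54E6 = 215897318.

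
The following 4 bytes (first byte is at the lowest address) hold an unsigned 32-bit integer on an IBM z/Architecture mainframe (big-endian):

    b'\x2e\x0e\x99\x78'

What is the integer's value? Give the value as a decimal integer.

772708728

Big-endian: lowest address holds the most-significant byte.
The bytes are already most-significant first: 0x2E0E9978.
0x2E0E9978 = 772708728.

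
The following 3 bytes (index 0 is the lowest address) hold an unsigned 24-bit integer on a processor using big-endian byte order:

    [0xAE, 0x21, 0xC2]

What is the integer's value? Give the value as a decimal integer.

Big-endian: lowest address holds the most-significant byte.
The bytes are already most-significant first: 0xAE21C2.
0xAE21C2 = 11411906.

11411906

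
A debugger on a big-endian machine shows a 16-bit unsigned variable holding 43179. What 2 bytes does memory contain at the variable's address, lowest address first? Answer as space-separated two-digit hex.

43179 in hexadecimal, padded to 16 bits, is 0xA8AB.
Split into bytes (most-significant first): A8 AB.
In big-endian order the high byte comes first in memory.
So the memory order matches the most-significant-first order: A8 AB.

A8 AB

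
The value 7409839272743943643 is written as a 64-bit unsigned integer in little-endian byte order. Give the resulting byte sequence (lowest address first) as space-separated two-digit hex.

7409839272743943643 in hexadecimal, padded to 64 bits, is 0x66D5098F3EA43DDB.
Split into bytes (most-significant first): 66 D5 09 8F 3E A4 3D DB.
Little-endian stores the least-significant byte at the lowest address.
So at ascending addresses the bytes are DB 3D A4 3E 8F 09 D5 66.

DB 3D A4 3E 8F 09 D5 66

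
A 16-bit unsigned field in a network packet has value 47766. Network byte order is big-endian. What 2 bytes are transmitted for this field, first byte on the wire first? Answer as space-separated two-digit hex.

BA 96

47766 in hexadecimal, padded to 16 bits, is 0xBA96.
Split into bytes (most-significant first): BA 96.
Big-endian: lowest address holds the most-significant byte.
So the memory order matches the most-significant-first order: BA 96.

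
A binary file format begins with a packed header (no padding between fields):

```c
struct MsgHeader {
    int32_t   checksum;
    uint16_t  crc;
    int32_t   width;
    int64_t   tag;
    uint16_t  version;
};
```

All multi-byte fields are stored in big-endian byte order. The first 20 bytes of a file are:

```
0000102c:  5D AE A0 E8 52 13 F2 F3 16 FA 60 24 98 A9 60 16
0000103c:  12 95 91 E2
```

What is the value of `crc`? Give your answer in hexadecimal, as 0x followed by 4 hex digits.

0x5213

`crc` follows `checksum` (4 bytes), so it starts at byte offset 4 and occupies 2 bytes.
Bytes at offsets 4..5: 52 13.
In big-endian order the high byte comes first in memory.
The bytes are already most-significant first: 0x5213.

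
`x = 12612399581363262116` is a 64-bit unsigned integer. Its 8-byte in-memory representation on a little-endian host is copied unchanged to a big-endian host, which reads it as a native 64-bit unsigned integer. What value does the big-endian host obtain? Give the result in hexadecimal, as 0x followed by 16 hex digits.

12612399581363262116 in 64-bit hexadecimal is 0xAF083E988C7152A4.
Stored little-endian, the bytes at ascending addresses are A4 52 71 8C 98 3E 08 AF.
Read back as big-endian, the last byte is least significant, giving 0xA452718C983E08AF.

0xA452718C983E08AF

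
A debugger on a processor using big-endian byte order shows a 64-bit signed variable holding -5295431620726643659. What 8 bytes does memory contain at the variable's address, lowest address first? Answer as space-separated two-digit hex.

B6 82 D8 FF 52 37 A4 35

Two's complement of -5295431620726643659 in 64 bits: 5295431620726643659 = 0x497D2700ADC85BCB; invert → 0xB682D8FF5237A434; add 1 → 0xB682D8FF5237A435.
Split into bytes (most-significant first): B6 82 D8 FF 52 37 A4 35.
Big-endian: lowest address holds the most-significant byte.
So the memory order matches the most-significant-first order: B6 82 D8 FF 52 37 A4 35.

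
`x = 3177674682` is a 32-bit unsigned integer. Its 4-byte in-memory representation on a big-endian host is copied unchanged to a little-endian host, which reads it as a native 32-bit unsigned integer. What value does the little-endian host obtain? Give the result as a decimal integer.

3128387517

3177674682 in 32-bit hexadecimal is 0xBD6777BA.
Stored big-endian, the bytes at ascending addresses are BD 67 77 BA.
Read back as little-endian, the first byte is least significant, giving 0xBA7767BD.
0xBA7767BD = 3128387517.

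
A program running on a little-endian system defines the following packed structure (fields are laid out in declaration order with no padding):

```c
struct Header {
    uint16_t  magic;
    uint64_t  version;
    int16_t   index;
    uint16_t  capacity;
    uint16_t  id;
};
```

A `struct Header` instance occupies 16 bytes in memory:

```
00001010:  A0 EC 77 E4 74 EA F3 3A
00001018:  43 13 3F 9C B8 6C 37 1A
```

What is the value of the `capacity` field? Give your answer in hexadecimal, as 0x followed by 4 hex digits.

0x6CB8

`capacity` follows `magic` (2 B), `version` (8 B), `index` (2 B), so it starts at offset 2 + 8 + 2 = 12 and occupies 2 bytes.
Bytes at offsets 12..13: B8 6C.
Little-endian stores the least-significant byte at the lowest address.
Reassemble most-significant byte first: 6C B8 → 0x6CB8.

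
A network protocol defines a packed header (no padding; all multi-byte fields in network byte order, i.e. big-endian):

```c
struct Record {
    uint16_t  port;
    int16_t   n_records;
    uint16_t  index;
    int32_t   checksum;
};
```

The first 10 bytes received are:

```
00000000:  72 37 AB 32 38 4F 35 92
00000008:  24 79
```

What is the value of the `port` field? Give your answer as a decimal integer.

`port` is the first field, at byte offset 0, occupying 2 bytes.
Bytes at offsets 0..1: 72 37.
In big-endian order the high byte comes first in memory.
The bytes are already most-significant first: 0x7237.
0x7237 = 29239.

29239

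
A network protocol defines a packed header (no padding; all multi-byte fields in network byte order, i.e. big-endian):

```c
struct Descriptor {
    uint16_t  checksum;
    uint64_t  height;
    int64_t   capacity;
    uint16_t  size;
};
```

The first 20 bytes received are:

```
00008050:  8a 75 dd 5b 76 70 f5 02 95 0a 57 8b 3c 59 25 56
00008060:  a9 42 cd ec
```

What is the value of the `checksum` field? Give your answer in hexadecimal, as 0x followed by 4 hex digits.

0x8A75

`checksum` is the first field, at byte offset 0, occupying 2 bytes.
Bytes at offsets 0..1: 8A 75.
Big-endian stores the most-significant byte at the lowest address.
The bytes are already most-significant first: 0x8A75.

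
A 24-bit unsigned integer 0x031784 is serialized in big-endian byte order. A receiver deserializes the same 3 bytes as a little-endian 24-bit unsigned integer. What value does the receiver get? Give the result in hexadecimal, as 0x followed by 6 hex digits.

0x841703

Stored big-endian, the bytes at ascending addresses are 03 17 84.
Read back as little-endian, the first byte is least significant, giving 0x841703.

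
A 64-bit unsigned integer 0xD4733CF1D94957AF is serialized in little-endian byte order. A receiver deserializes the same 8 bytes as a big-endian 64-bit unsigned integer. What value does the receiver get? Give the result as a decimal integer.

12634648480015217620

Stored little-endian, the bytes at ascending addresses are AF 57 49 D9 F1 3C 73 D4.
Read back as big-endian, the last byte is least significant, giving 0xAF5749D9F13C73D4.
0xAF5749D9F13C73D4 = 12634648480015217620.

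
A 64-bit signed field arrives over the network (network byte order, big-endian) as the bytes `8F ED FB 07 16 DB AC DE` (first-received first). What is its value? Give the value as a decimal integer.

-8075522548938593058

In big-endian order the high byte comes first in memory.
The bytes are already most-significant first: 0x8FEDFB0716DBACDE.
Top bit is set, so as a signed 64-bit value this is 0x8FEDFB0716DBACDE − 2^64 = -8075522548938593058.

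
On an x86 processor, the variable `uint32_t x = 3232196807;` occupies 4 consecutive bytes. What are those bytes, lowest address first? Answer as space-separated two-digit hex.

C7 68 A7 C0

3232196807 in hexadecimal, padded to 32 bits, is 0xC0A768C7.
Split into bytes (most-significant first): C0 A7 68 C7.
Little-endian: lowest address holds the least-significant byte.
So at ascending addresses the bytes are C7 68 A7 C0.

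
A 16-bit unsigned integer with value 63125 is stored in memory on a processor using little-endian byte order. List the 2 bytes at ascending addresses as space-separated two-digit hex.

63125 in hexadecimal, padded to 16 bits, is 0xF695.
Split into bytes (most-significant first): F6 95.
Little-endian: lowest address holds the least-significant byte.
So at ascending addresses the bytes are 95 F6.

95 F6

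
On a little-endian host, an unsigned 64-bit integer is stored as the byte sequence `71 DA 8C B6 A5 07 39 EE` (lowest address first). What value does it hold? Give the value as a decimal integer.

Little-endian stores the least-significant byte at the lowest address.
Reassemble most-significant byte first: EE 39 07 A5 B6 8C DA 71 → 0xEE3907A5B68CDA71.
0xEE3907A5B68CDA71 = 17165759863013038705.

17165759863013038705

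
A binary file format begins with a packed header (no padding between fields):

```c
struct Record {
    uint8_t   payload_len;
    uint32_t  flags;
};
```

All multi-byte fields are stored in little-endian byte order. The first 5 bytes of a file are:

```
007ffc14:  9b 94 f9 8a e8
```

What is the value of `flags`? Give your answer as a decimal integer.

3901421972

`flags` follows `payload_len` (1 byte), so it starts at byte offset 1 and occupies 4 bytes.
Bytes at offsets 1..4: 94 F9 8A E8.
In little-endian order the low byte comes first in memory.
Reassemble most-significant byte first: E8 8A F9 94 → 0xE88AF994.
0xE88AF994 = 3901421972.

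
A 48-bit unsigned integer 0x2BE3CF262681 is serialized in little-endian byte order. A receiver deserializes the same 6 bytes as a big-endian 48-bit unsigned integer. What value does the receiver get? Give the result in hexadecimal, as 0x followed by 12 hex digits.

0x812626CFE32B

Stored little-endian, the bytes at ascending addresses are 81 26 26 CF E3 2B.
Read back as big-endian, the last byte is least significant, giving 0x812626CFE32B.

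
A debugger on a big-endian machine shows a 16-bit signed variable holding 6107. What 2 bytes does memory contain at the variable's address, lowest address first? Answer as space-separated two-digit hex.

6107 in hexadecimal, padded to 16 bits, is 0x17DB.
Split into bytes (most-significant first): 17 DB.
Big-endian stores the most-significant byte at the lowest address.
So the memory order matches the most-significant-first order: 17 DB.

17 DB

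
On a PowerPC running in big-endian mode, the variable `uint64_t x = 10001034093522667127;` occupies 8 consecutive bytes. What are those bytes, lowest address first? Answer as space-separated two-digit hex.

10001034093522667127 in hexadecimal, padded to 64 bits, is 0x8ACACF8532FD4677.
Split into bytes (most-significant first): 8A CA CF 85 32 FD 46 77.
In big-endian order the high byte comes first in memory.
So the memory order matches the most-significant-first order: 8A CA CF 85 32 FD 46 77.

8A CA CF 85 32 FD 46 77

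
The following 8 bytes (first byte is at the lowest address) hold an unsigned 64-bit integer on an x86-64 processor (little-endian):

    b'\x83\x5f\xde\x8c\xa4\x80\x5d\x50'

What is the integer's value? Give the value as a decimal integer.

5790926140094701443

In little-endian order the low byte comes first in memory.
Reassemble most-significant byte first: 50 5D 80 A4 8C DE 5F 83 → 0x505D80A48CDE5F83.
0x505D80A48CDE5F83 = 5790926140094701443.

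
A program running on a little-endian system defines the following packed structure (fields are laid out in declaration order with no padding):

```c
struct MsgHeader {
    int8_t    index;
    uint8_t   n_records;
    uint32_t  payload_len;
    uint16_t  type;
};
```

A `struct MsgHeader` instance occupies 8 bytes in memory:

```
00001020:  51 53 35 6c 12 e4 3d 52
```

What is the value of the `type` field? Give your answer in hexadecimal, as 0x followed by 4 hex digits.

0x523D

`type` follows `index` (1 B), `n_records` (1 B), `payload_len` (4 B), so it starts at offset 1 + 1 + 4 = 6 and occupies 2 bytes.
Bytes at offsets 6..7: 3D 52.
In little-endian order the low byte comes first in memory.
Reassemble most-significant byte first: 52 3D → 0x523D.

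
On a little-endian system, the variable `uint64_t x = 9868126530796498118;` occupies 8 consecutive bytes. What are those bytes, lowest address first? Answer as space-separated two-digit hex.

C6 AC BB D2 CB A0 F2 88

9868126530796498118 in hexadecimal, padded to 64 bits, is 0x88F2A0CBD2BBACC6.
Split into bytes (most-significant first): 88 F2 A0 CB D2 BB AC C6.
In little-endian order the low byte comes first in memory.
So at ascending addresses the bytes are C6 AC BB D2 CB A0 F2 88.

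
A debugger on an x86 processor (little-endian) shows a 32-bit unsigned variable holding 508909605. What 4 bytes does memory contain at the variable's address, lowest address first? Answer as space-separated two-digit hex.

508909605 in hexadecimal, padded to 32 bits, is 0x1E555825.
Split into bytes (most-significant first): 1E 55 58 25.
Little-endian: lowest address holds the least-significant byte.
So at ascending addresses the bytes are 25 58 55 1E.

25 58 55 1E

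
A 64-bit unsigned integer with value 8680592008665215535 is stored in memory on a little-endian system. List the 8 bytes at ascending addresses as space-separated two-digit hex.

8680592008665215535 in hexadecimal, padded to 64 bits, is 0x7877A870AC95B22F.
Split into bytes (most-significant first): 78 77 A8 70 AC 95 B2 2F.
In little-endian order the low byte comes first in memory.
So at ascending addresses the bytes are 2F B2 95 AC 70 A8 77 78.

2F B2 95 AC 70 A8 77 78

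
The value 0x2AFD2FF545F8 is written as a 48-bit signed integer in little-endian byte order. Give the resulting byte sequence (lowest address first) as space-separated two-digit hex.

F8 45 F5 2F FD 2A

Split into bytes (most-significant first): 2A FD 2F F5 45 F8.
Little-endian: lowest address holds the least-significant byte.
So at ascending addresses the bytes are F8 45 F5 2F FD 2A.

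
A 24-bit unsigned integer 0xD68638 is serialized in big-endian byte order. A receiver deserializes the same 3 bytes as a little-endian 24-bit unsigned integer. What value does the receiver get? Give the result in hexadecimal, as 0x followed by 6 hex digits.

Stored big-endian, the bytes at ascending addresses are D6 86 38.
Read back as little-endian, the first byte is least significant, giving 0x3886D6.

0x3886D6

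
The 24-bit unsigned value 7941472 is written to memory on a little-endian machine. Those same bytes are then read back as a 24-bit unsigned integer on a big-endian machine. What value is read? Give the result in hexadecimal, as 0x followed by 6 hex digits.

7941472 in 24-bit hexadecimal is 0x792D60.
Stored little-endian, the bytes at ascending addresses are 60 2D 79.
Read back as big-endian, the last byte is least significant, giving 0x602D79.

0x602D79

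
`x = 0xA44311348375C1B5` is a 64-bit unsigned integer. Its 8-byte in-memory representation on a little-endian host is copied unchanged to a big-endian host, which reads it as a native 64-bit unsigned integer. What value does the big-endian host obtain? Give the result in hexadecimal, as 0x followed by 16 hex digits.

0xB5C17583341143A4

Stored little-endian, the bytes at ascending addresses are B5 C1 75 83 34 11 43 A4.
Read back as big-endian, the last byte is least significant, giving 0xB5C17583341143A4.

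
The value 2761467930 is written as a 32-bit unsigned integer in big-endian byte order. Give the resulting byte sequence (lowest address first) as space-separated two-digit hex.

A4 98 A8 1A

2761467930 in hexadecimal, padded to 32 bits, is 0xA498A81A.
Split into bytes (most-significant first): A4 98 A8 1A.
Big-endian stores the most-significant byte at the lowest address.
So the memory order matches the most-significant-first order: A4 98 A8 1A.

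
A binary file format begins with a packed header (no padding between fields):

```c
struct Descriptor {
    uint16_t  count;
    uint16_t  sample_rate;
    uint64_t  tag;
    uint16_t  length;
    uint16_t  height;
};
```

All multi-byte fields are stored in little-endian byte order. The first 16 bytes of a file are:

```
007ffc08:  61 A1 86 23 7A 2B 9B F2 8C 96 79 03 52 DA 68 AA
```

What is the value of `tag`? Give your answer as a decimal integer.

250396786405616506

`tag` follows `count` (2 B), `sample_rate` (2 B), so it starts at offset 2 + 2 = 4 and occupies 8 bytes.
Bytes at offsets 4..11: 7A 2B 9B F2 8C 96 79 03.
In little-endian order the low byte comes first in memory.
Reassemble most-significant byte first: 03 79 96 8C F2 9B 2B 7A → 0x0379968CF29B2B7A.
0x0379968CF29B2B7A = 250396786405616506.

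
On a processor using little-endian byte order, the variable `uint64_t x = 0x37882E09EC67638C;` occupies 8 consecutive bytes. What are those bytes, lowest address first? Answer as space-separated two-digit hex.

Split into bytes (most-significant first): 37 88 2E 09 EC 67 63 8C.
In little-endian order the low byte comes first in memory.
So at ascending addresses the bytes are 8C 63 67 EC 09 2E 88 37.

8C 63 67 EC 09 2E 88 37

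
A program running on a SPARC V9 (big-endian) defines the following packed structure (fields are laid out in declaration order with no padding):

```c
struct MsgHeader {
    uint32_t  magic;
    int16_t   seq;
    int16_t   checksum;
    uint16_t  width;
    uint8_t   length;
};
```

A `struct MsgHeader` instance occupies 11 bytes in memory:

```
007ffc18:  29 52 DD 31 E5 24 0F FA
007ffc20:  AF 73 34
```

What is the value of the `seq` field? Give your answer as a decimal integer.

-6876

`seq` follows `magic` (4 bytes), so it starts at byte offset 4 and occupies 2 bytes.
Bytes at offsets 4..5: E5 24.
Big-endian stores the most-significant byte at the lowest address.
The bytes are already most-significant first: 0xE524.
Top bit is set, so as a signed 16-bit value this is 0xE524 − 2^16 = -6876.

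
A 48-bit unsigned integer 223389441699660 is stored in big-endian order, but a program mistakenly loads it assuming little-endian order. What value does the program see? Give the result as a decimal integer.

84315877157835

223389441699660 in 48-bit hexadecimal is 0xCB2BE851AF4C.
Stored big-endian, the bytes at ascending addresses are CB 2B E8 51 AF 4C.
Read back as little-endian, the first byte is least significant, giving 0x4CAF51E82BCB.
0x4CAF51E82BCB = 84315877157835.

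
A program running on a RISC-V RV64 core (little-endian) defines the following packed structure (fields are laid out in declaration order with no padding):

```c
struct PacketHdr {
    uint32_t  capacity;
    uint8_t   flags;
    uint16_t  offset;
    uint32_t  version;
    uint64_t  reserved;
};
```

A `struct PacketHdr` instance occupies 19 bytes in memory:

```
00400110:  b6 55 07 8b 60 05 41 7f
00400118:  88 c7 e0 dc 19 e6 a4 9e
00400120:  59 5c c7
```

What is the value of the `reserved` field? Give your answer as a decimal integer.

14365455449311287772

`reserved` follows `capacity` (4 B), `flags` (1 B), `offset` (2 B), `version` (4 B), so it starts at offset 4 + 1 + 2 + 4 = 11 and occupies 8 bytes.
Bytes at offsets 11..18: DC 19 E6 A4 9E 59 5C C7.
Little-endian: lowest address holds the least-significant byte.
Reassemble most-significant byte first: C7 5C 59 9E A4 E6 19 DC → 0xC75C599EA4E619DC.
0xC75C599EA4E619DC = 14365455449311287772.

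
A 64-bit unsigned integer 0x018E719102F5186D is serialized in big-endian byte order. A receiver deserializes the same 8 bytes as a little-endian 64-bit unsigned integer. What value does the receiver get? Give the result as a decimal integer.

Stored big-endian, the bytes at ascending addresses are 01 8E 71 91 02 F5 18 6D.
Read back as little-endian, the first byte is least significant, giving 0x6D18F50291718E01.
0x6D18F50291718E01 = 7861302540954078721.

7861302540954078721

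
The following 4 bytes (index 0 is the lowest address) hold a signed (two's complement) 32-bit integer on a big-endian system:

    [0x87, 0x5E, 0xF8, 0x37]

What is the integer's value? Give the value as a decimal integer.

-2023819209

Big-endian stores the most-significant byte at the lowest address.
The bytes are already most-significant first: 0x875EF837.
Top bit is set, so as a signed 32-bit value this is 0x875EF837 − 2^32 = -2023819209.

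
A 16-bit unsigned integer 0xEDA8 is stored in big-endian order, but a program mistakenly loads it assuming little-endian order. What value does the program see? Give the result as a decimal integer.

43245

Stored big-endian, the bytes at ascending addresses are ED A8.
Read back as little-endian, the first byte is least significant, giving 0xA8ED.
0xA8ED = 43245.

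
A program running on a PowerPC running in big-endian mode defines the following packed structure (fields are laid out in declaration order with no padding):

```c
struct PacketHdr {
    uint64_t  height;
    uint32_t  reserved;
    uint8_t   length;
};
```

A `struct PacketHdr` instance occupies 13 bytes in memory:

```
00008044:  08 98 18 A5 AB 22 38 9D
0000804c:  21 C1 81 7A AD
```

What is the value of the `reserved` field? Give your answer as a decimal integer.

`reserved` follows `height` (8 bytes), so it starts at byte offset 8 and occupies 4 bytes.
Bytes at offsets 8..11: 21 C1 81 7A.
In big-endian order the high byte comes first in memory.
The bytes are already most-significant first: 0x21C1817A.
0x21C1817A = 566329722.

566329722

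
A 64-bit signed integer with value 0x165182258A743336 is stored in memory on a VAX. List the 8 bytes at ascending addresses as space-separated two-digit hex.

Split into bytes (most-significant first): 16 51 82 25 8A 74 33 36.
In little-endian order the low byte comes first in memory.
So at ascending addresses the bytes are 36 33 74 8A 25 82 51 16.

36 33 74 8A 25 82 51 16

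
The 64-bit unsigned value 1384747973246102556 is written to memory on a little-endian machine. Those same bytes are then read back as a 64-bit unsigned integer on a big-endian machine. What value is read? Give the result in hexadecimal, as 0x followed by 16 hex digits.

0x1CACC6E8F19C3713

1384747973246102556 in 64-bit hexadecimal is 0x13379CF1E8C6AC1C.
Stored little-endian, the bytes at ascending addresses are 1C AC C6 E8 F1 9C 37 13.
Read back as big-endian, the last byte is least significant, giving 0x1CACC6E8F19C3713.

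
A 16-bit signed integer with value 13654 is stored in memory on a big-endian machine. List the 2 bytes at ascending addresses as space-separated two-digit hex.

13654 in hexadecimal, padded to 16 bits, is 0x3556.
Split into bytes (most-significant first): 35 56.
Big-endian stores the most-significant byte at the lowest address.
So the memory order matches the most-significant-first order: 35 56.

35 56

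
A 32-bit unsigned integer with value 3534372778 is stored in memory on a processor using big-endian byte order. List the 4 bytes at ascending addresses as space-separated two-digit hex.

D2 AA 3F AA

3534372778 in hexadecimal, padded to 32 bits, is 0xD2AA3FAA.
Split into bytes (most-significant first): D2 AA 3F AA.
In big-endian order the high byte comes first in memory.
So the memory order matches the most-significant-first order: D2 AA 3F AA.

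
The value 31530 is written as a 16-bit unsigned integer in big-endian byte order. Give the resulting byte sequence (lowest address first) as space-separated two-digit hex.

31530 in hexadecimal, padded to 16 bits, is 0x7B2A.
Split into bytes (most-significant first): 7B 2A.
Big-endian: lowest address holds the most-significant byte.
So the memory order matches the most-significant-first order: 7B 2A.

7B 2A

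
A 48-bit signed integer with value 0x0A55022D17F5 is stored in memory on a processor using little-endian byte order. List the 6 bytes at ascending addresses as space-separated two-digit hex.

Split into bytes (most-significant first): 0A 55 02 2D 17 F5.
Little-endian: lowest address holds the least-significant byte.
So at ascending addresses the bytes are F5 17 2D 02 55 0A.

F5 17 2D 02 55 0A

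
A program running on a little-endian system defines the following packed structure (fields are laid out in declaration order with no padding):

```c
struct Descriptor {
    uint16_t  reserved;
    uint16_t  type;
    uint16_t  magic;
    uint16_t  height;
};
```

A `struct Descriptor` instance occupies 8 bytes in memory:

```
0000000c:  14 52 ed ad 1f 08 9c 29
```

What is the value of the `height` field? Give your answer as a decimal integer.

`height` follows `reserved` (2 B), `type` (2 B), `magic` (2 B), so it starts at offset 2 + 2 + 2 = 6 and occupies 2 bytes.
Bytes at offsets 6..7: 9C 29.
In little-endian order the low byte comes first in memory.
Reassemble most-significant byte first: 29 9C → 0x299C.
0x299C = 10652.

10652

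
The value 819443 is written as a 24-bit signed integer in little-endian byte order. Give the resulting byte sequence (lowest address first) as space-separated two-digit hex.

F3 80 0C

819443 in hexadecimal, padded to 24 bits, is 0x0C80F3.
Split into bytes (most-significant first): 0C 80 F3.
In little-endian order the low byte comes first in memory.
So at ascending addresses the bytes are F3 80 0C.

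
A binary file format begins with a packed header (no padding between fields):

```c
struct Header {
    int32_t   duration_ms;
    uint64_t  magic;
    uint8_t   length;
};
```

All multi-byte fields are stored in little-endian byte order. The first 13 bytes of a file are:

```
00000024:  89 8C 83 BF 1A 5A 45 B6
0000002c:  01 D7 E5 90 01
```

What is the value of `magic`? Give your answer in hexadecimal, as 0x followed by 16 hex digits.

`magic` follows `duration_ms` (4 bytes), so it starts at byte offset 4 and occupies 8 bytes.
Bytes at offsets 4..11: 1A 5A 45 B6 01 D7 E5 90.
Little-endian: lowest address holds the least-significant byte.
Reassemble most-significant byte first: 90 E5 D7 01 B6 45 5A 1A → 0x90E5D701B6455A1A.

0x90E5D701B6455A1A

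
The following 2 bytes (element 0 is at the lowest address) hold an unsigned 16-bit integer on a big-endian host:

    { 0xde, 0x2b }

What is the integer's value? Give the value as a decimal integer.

In big-endian order the high byte comes first in memory.
The bytes are already most-significant first: 0xDE2B.
0xDE2B = 56875.

56875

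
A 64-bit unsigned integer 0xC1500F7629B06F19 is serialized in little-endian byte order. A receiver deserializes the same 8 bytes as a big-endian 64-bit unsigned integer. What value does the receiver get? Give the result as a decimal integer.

1832877265483944129

Stored little-endian, the bytes at ascending addresses are 19 6F B0 29 76 0F 50 C1.
Read back as big-endian, the last byte is least significant, giving 0x196FB029760F50C1.
0x196FB029760F50C1 = 1832877265483944129.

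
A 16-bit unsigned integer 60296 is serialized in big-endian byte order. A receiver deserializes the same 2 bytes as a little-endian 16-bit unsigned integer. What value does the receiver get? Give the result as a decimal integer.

35051

60296 in 16-bit hexadecimal is 0xEB88.
Stored big-endian, the bytes at ascending addresses are EB 88.
Read back as little-endian, the first byte is least significant, giving 0x88EB.
0x88EB = 35051.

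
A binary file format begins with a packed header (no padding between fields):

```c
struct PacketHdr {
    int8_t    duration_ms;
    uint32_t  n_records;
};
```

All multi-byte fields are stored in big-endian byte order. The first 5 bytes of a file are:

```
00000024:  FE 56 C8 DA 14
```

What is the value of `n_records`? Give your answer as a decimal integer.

`n_records` follows `duration_ms` (1 byte), so it starts at byte offset 1 and occupies 4 bytes.
Bytes at offsets 1..4: 56 C8 DA 14.
Big-endian: lowest address holds the most-significant byte.
The bytes are already most-significant first: 0x56C8DA14.
0x56C8DA14 = 1456003604.

1456003604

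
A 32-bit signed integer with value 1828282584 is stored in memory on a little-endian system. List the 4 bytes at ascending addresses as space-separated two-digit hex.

D8 60 F9 6C

1828282584 in hexadecimal, padded to 32 bits, is 0x6CF960D8.
Split into bytes (most-significant first): 6C F9 60 D8.
Little-endian: lowest address holds the least-significant byte.
So at ascending addresses the bytes are D8 60 F9 6C.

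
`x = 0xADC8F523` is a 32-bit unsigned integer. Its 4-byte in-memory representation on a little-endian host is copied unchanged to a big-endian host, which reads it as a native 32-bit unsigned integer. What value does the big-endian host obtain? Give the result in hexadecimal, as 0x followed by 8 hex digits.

Stored little-endian, the bytes at ascending addresses are 23 F5 C8 AD.
Read back as big-endian, the last byte is least significant, giving 0x23F5C8AD.

0x23F5C8AD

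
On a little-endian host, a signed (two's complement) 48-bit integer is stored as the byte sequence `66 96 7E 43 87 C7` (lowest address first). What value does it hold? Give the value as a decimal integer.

In little-endian order the low byte comes first in memory.
Reassemble most-significant byte first: C7 87 43 7E 96 66 → 0xC787437E9666.
Top bit is set, so as a signed 48-bit value this is 0xC787437E9666 − 2^48 = -62091209828762.

-62091209828762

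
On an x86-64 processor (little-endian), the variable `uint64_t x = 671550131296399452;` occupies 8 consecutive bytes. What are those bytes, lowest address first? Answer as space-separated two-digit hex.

671550131296399452 in hexadecimal, padded to 64 bits, is 0x0951D34950C9F05C.
Split into bytes (most-significant first): 09 51 D3 49 50 C9 F0 5C.
Little-endian stores the least-significant byte at the lowest address.
So at ascending addresses the bytes are 5C F0 C9 50 49 D3 51 09.

5C F0 C9 50 49 D3 51 09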